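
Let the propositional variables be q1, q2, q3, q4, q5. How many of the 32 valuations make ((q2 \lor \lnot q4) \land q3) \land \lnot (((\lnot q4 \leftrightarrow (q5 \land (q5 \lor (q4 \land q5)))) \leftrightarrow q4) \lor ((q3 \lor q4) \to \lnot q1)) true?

Initial set: {(((q2 \lor \lnot q4) \land q3) \land \lnot (((\lnot q4 \leftrightarrow (q5 \land (q5 \lor (q4 \land q5)))) \leftrightarrow q4) \lor ((q3 \lor q4) \to \lnot q1)))}.
(((q2 \lor \lnot q4) \land q3) \land \lnot (((\lnot q4 \leftrightarrow (q5 \land (q5 \lor (q4 \land q5)))) \leftrightarrow q4) \lor ((q3 \lor q4) \to \lnot q1))): α-rule — add ((q2 \lor \lnot q4) \land q3), \lnot (((\lnot q4 \leftrightarrow (q5 \land (q5 \lor (q4 \land q5)))) \leftrightarrow q4) \lor ((q3 \lor q4) \to \lnot q1)).
((q2 \lor \lnot q4) \land q3): α-rule — add (q2 \lor \lnot q4), q3.
\lnot (((\lnot q4 \leftrightarrow (q5 \land (q5 \lor (q4 \land q5)))) \leftrightarrow q4) \lor ((q3 \lor q4) \to \lnot q1)): α-rule — add \lnot ((\lnot q4 \leftrightarrow (q5 \land (q5 \lor (q4 \land q5)))) \leftrightarrow q4), \lnot ((q3 \lor q4) \to \lnot q1).
\lnot ((q3 \lor q4) \to \lnot q1): α-rule — add (q3 \lor q4), \lnot \lnot q1.
(q2 \lor \lnot q4): β-rule — branch into q2  //  \lnot q4.
  branch 1 (add q2):
    \lnot ((\lnot q4 \leftrightarrow (q5 \land (q5 \lor (q4 \land q5)))) \leftrightarrow q4): β-rule — branch into (\lnot q4 \leftrightarrow (q5 \land (q5 \lor (q4 \land q5)))), \lnot q4  //  \lnot (\lnot q4 \leftrightarrow (q5 \land (q5 \lor (q4 \land q5)))), q4.
      branch 1.1 (add (\lnot q4 \leftrightarrow (q5 \land (q5 \lor (q4 \land q5)))), \lnot q4):
        (q3 \lor q4): β-rule — branch into q3  //  q4.
          branch 1.1.1 (add q3):
            (\lnot q4 \leftrightarrow (q5 \land (q5 \lor (q4 \land q5)))): β-rule — branch into \lnot q4, (q5 \land (q5 \lor (q4 \land q5)))  //  \lnot \lnot q4, \lnot (q5 \land (q5 \lor (q4 \land q5))).
              branch 1.1.1.1 (add \lnot q4, (q5 \land (q5 \lor (q4 \land q5)))):
                (q5 \land (q5 \lor (q4 \land q5))): α-rule — add q5, (q5 \lor (q4 \land q5)).
                (q5 \lor (q4 \land q5)): β-rule — branch into q5  //  (q4 \land q5).
                  branch 1.1.1.1.1 (add q5):
                    ○ open, literals {q1=1, q2=1, q3=1, q4=0, q5=1}.
                  branch 1.1.1.1.2 (add (q4 \land q5)):
                    (q4 \land q5): α-rule — add q4, q5.
                    × closes — contains both q4 and \lnot q4.
              branch 1.1.1.2 (add \lnot \lnot q4, \lnot (q5 \land (q5 \lor (q4 \land q5)))):
                × closes — contains both q4 and \lnot q4.
          branch 1.1.2 (add q4):
            × closes — contains both q4 and \lnot q4.
      branch 1.2 (add \lnot (\lnot q4 \leftrightarrow (q5 \land (q5 \lor (q4 \land q5)))), q4):
        (q3 \lor q4): β-rule — branch into q3  //  q4.
          branch 1.2.1 (add q3):
            \lnot (\lnot q4 \leftrightarrow (q5 \land (q5 \lor (q4 \land q5)))): β-rule — branch into \lnot q4, \lnot (q5 \land (q5 \lor (q4 \land q5)))  //  \lnot \lnot q4, (q5 \land (q5 \lor (q4 \land q5))).
              branch 1.2.1.1 (add \lnot q4, \lnot (q5 \land (q5 \lor (q4 \land q5)))):
                × closes — contains both q4 and \lnot q4.
              branch 1.2.1.2 (add \lnot \lnot q4, (q5 \land (q5 \lor (q4 \land q5)))):
                (q5 \land (q5 \lor (q4 \land q5))): α-rule — add q5, (q5 \lor (q4 \land q5)).
                (q5 \lor (q4 \land q5)): β-rule — branch into q5  //  (q4 \land q5).
                  branch 1.2.1.2.1 (add q5):
                    ○ open, literals {q1=1, q2=1, q3=1, q4=1, q5=1}.
                  branch 1.2.1.2.2 (add (q4 \land q5)):
                    (q4 \land q5): α-rule — add q4, q5.
                    ○ open, literals {q1=1, q2=1, q3=1, q4=1, q5=1}.
          branch 1.2.2 (add q4):
            \lnot (\lnot q4 \leftrightarrow (q5 \land (q5 \lor (q4 \land q5)))): β-rule — branch into \lnot q4, \lnot (q5 \land (q5 \lor (q4 \land q5)))  //  \lnot \lnot q4, (q5 \land (q5 \lor (q4 \land q5))).
              branch 1.2.2.1 (add \lnot q4, \lnot (q5 \land (q5 \lor (q4 \land q5)))):
                × closes — contains both q4 and \lnot q4.
              branch 1.2.2.2 (add \lnot \lnot q4, (q5 \land (q5 \lor (q4 \land q5)))):
                (q5 \land (q5 \lor (q4 \land q5))): α-rule — add q5, (q5 \lor (q4 \land q5)).
                (q5 \lor (q4 \land q5)): β-rule — branch into q5  //  (q4 \land q5).
                  branch 1.2.2.2.1 (add q5):
                    ○ open, literals {q1=1, q2=1, q3=1, q4=1, q5=1}.
                  branch 1.2.2.2.2 (add (q4 \land q5)):
                    (q4 \land q5): α-rule — add q4, q5.
                    ○ open, literals {q1=1, q2=1, q3=1, q4=1, q5=1}.
  branch 2 (add \lnot q4):
    \lnot ((\lnot q4 \leftrightarrow (q5 \land (q5 \lor (q4 \land q5)))) \leftrightarrow q4): β-rule — branch into (\lnot q4 \leftrightarrow (q5 \land (q5 \lor (q4 \land q5)))), \lnot q4  //  \lnot (\lnot q4 \leftrightarrow (q5 \land (q5 \lor (q4 \land q5)))), q4.
      branch 2.1 (add (\lnot q4 \leftrightarrow (q5 \land (q5 \lor (q4 \land q5)))), \lnot q4):
        (q3 \lor q4): β-rule — branch into q3  //  q4.
          branch 2.1.1 (add q3):
            (\lnot q4 \leftrightarrow (q5 \land (q5 \lor (q4 \land q5)))): β-rule — branch into \lnot q4, (q5 \land (q5 \lor (q4 \land q5)))  //  \lnot \lnot q4, \lnot (q5 \land (q5 \lor (q4 \land q5))).
              branch 2.1.1.1 (add \lnot q4, (q5 \land (q5 \lor (q4 \land q5)))):
                (q5 \land (q5 \lor (q4 \land q5))): α-rule — add q5, (q5 \lor (q4 \land q5)).
                (q5 \lor (q4 \land q5)): β-rule — branch into q5  //  (q4 \land q5).
                  branch 2.1.1.1.1 (add q5):
                    ○ open, literals {q1=1, q3=1, q4=0, q5=1}.
                  branch 2.1.1.1.2 (add (q4 \land q5)):
                    (q4 \land q5): α-rule — add q4, q5.
                    × closes — contains both q4 and \lnot q4.
              branch 2.1.1.2 (add \lnot \lnot q4, \lnot (q5 \land (q5 \lor (q4 \land q5)))):
                × closes — contains both q4 and \lnot q4.
          branch 2.1.2 (add q4):
            × closes — contains both q4 and \lnot q4.
      branch 2.2 (add \lnot (\lnot q4 \leftrightarrow (q5 \land (q5 \lor (q4 \land q5)))), q4):
        × closes — contains both q4 and \lnot q4.
9 branches closed, 6 open.
Each open branch fixes some atoms; the unmentioned ones are free. Counting distinct full assignments: branch {q1=1, q2=1, q3=1, q4=0, q5=1} (none free) contributes 1 new; branch {q1=1, q2=1, q3=1, q4=1, q5=1} (none free) contributes 1 new; branch {q1=1, q2=1, q3=1, q4=1, q5=1} (none free) contributes 0 new; branch {q1=1, q2=1, q3=1, q4=1, q5=1} (none free) contributes 0 new; branch {q1=1, q2=1, q3=1, q4=1, q5=1} (none free) contributes 0 new; branch {q1=1, q3=1, q4=0, q5=1} (q2) contributes 1 new. Total: 3.

3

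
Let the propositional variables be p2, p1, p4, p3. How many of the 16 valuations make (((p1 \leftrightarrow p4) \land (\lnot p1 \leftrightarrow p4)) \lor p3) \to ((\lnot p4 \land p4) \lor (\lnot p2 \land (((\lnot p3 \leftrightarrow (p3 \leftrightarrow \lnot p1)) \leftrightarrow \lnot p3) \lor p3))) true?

Initial set: {((((p1 \leftrightarrow p4) \land (\lnot p1 \leftrightarrow p4)) \lor p3) \to ((\lnot p4 \land p4) \lor (\lnot p2 \land (((\lnot p3 \leftrightarrow (p3 \leftrightarrow \lnot p1)) \leftrightarrow \lnot p3) \lor p3))))}.
((((p1 \leftrightarrow p4) \land (\lnot p1 \leftrightarrow p4)) \lor p3) \to ((\lnot p4 \land p4) \lor (\lnot p2 \land (((\lnot p3 \leftrightarrow (p3 \leftrightarrow \lnot p1)) \leftrightarrow \lnot p3) \lor p3)))): β-rule — branch into \lnot (((p1 \leftrightarrow p4) \land (\lnot p1 \leftrightarrow p4)) \lor p3)  //  ((\lnot p4 \land p4) \lor (\lnot p2 \land (((\lnot p3 \leftrightarrow (p3 \leftrightarrow \lnot p1)) \leftrightarrow \lnot p3) \lor p3))).
  branch 1 (add \lnot (((p1 \leftrightarrow p4) \land (\lnot p1 \leftrightarrow p4)) \lor p3)):
    \lnot (((p1 \leftrightarrow p4) \land (\lnot p1 \leftrightarrow p4)) \lor p3): α-rule — add \lnot ((p1 \leftrightarrow p4) \land (\lnot p1 \leftrightarrow p4)), \lnot p3.
    \lnot ((p1 \leftrightarrow p4) \land (\lnot p1 \leftrightarrow p4)): β-rule — branch into \lnot (p1 \leftrightarrow p4)  //  \lnot (\lnot p1 \leftrightarrow p4).
      branch 1.1 (add \lnot (p1 \leftrightarrow p4)):
        \lnot (p1 \leftrightarrow p4): β-rule — branch into p1, \lnot p4  //  \lnot p1, p4.
          branch 1.1.1 (add p1, \lnot p4):
            ○ open, literals {p1=true, p3=false, p4=false}.
          branch 1.1.2 (add \lnot p1, p4):
            ○ open, literals {p1=false, p3=false, p4=true}.
      branch 1.2 (add \lnot (\lnot p1 \leftrightarrow p4)):
        \lnot (\lnot p1 \leftrightarrow p4): β-rule — branch into \lnot p1, \lnot p4  //  \lnot \lnot p1, p4.
          branch 1.2.1 (add \lnot p1, \lnot p4):
            ○ open, literals {p1=false, p3=false, p4=false}.
          branch 1.2.2 (add \lnot \lnot p1, p4):
            ○ open, literals {p1=true, p3=false, p4=true}.
  branch 2 (add ((\lnot p4 \land p4) \lor (\lnot p2 \land (((\lnot p3 \leftrightarrow (p3 \leftrightarrow \lnot p1)) \leftrightarrow \lnot p3) \lor p3)))):
    ((\lnot p4 \land p4) \lor (\lnot p2 \land (((\lnot p3 \leftrightarrow (p3 \leftrightarrow \lnot p1)) \leftrightarrow \lnot p3) \lor p3))): β-rule — branch into (\lnot p4 \land p4)  //  (\lnot p2 \land (((\lnot p3 \leftrightarrow (p3 \leftrightarrow \lnot p1)) \leftrightarrow \lnot p3) \lor p3)).
      branch 2.1 (add (\lnot p4 \land p4)):
        (\lnot p4 \land p4): α-rule — add \lnot p4, p4.
        × closes — contains both p4 and \lnot p4.
      branch 2.2 (add (\lnot p2 \land (((\lnot p3 \leftrightarrow (p3 \leftrightarrow \lnot p1)) \leftrightarrow \lnot p3) \lor p3))):
        (\lnot p2 \land (((\lnot p3 \leftrightarrow (p3 \leftrightarrow \lnot p1)) \leftrightarrow \lnot p3) \lor p3)): α-rule — add \lnot p2, (((\lnot p3 \leftrightarrow (p3 \leftrightarrow \lnot p1)) \leftrightarrow \lnot p3) \lor p3).
        (((\lnot p3 \leftrightarrow (p3 \leftrightarrow \lnot p1)) \leftrightarrow \lnot p3) \lor p3): β-rule — branch into ((\lnot p3 \leftrightarrow (p3 \leftrightarrow \lnot p1)) \leftrightarrow \lnot p3)  //  p3.
          branch 2.2.1 (add ((\lnot p3 \leftrightarrow (p3 \leftrightarrow \lnot p1)) \leftrightarrow \lnot p3)):
            ((\lnot p3 \leftrightarrow (p3 \leftrightarrow \lnot p1)) \leftrightarrow \lnot p3): β-rule — branch into (\lnot p3 \leftrightarrow (p3 \leftrightarrow \lnot p1)), \lnot p3  //  \lnot (\lnot p3 \leftrightarrow (p3 \leftrightarrow \lnot p1)), \lnot \lnot p3.
              branch 2.2.1.1 (add (\lnot p3 \leftrightarrow (p3 \leftrightarrow \lnot p1)), \lnot p3):
                (\lnot p3 \leftrightarrow (p3 \leftrightarrow \lnot p1)): β-rule — branch into \lnot p3, (p3 \leftrightarrow \lnot p1)  //  \lnot \lnot p3, \lnot (p3 \leftrightarrow \lnot p1).
                  branch 2.2.1.1.1 (add \lnot p3, (p3 \leftrightarrow \lnot p1)):
                    (p3 \leftrightarrow \lnot p1): β-rule — branch into p3, \lnot p1  //  \lnot p3, \lnot \lnot p1.
                      branch 2.2.1.1.1.1 (add p3, \lnot p1):
                        × closes — contains both p3 and \lnot p3.
                      branch 2.2.1.1.1.2 (add \lnot p3, \lnot \lnot p1):
                        ○ open, literals {p1=true, p2=false, p3=false}.
                  branch 2.2.1.1.2 (add \lnot \lnot p3, \lnot (p3 \leftrightarrow \lnot p1)):
                    × closes — contains both p3 and \lnot p3.
              branch 2.2.1.2 (add \lnot (\lnot p3 \leftrightarrow (p3 \leftrightarrow \lnot p1)), \lnot \lnot p3):
                \lnot (\lnot p3 \leftrightarrow (p3 \leftrightarrow \lnot p1)): β-rule — branch into \lnot p3, \lnot (p3 \leftrightarrow \lnot p1)  //  \lnot \lnot p3, (p3 \leftrightarrow \lnot p1).
                  branch 2.2.1.2.1 (add \lnot p3, \lnot (p3 \leftrightarrow \lnot p1)):
                    × closes — contains both p3 and \lnot p3.
                  branch 2.2.1.2.2 (add \lnot \lnot p3, (p3 \leftrightarrow \lnot p1)):
                    (p3 \leftrightarrow \lnot p1): β-rule — branch into p3, \lnot p1  //  \lnot p3, \lnot \lnot p1.
                      branch 2.2.1.2.2.1 (add p3, \lnot p1):
                        ○ open, literals {p1=false, p2=false, p3=true}.
                      branch 2.2.1.2.2.2 (add \lnot p3, \lnot \lnot p1):
                        × closes — contains both p3 and \lnot p3.
          branch 2.2.2 (add p3):
            ○ open, literals {p2=false, p3=true}.
5 branches closed, 7 open.
Each open branch fixes some atoms; the unmentioned ones are free. Counting distinct full assignments: branch {p1=true, p3=false, p4=false} (p2) contributes 2 new; branch {p1=false, p3=false, p4=true} (p2) contributes 2 new; branch {p1=false, p3=false, p4=false} (p2) contributes 2 new; branch {p1=true, p3=false, p4=true} (p2) contributes 2 new; branch {p1=true, p2=false, p3=false} (p4) contributes 0 new; branch {p1=false, p2=false, p3=true} (p4) contributes 2 new; branch {p2=false, p3=true} (p1, p4) contributes 2 new. Total: 12.

12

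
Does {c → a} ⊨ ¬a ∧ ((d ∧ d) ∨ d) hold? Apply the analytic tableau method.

No

Initial set: {(c → a); ¬(¬a ∧ ((d ∧ d) ∨ d))}.
(c → a): β-rule — branch into ¬c  //  a.
  branch 1 (add ¬c):
    ¬(¬a ∧ ((d ∧ d) ∨ d)): β-rule — branch into ¬¬a  //  ¬((d ∧ d) ∨ d).
      branch 1.1 (add ¬¬a):
        ○ open, literals {a=T, c=F}.
      branch 1.2 (add ¬((d ∧ d) ∨ d)):
        ¬((d ∧ d) ∨ d): α-rule — add ¬(d ∧ d), ¬d.
        ¬(d ∧ d): β-rule — branch into ¬d  //  ¬d.
          branch 1.2.1 (add ¬d):
            ○ open, literals {c=F, d=F}.
          branch 1.2.2 (add ¬d):
            ○ open, literals {c=F, d=F}.
  branch 2 (add a):
    ¬(¬a ∧ ((d ∧ d) ∨ d)): β-rule — branch into ¬¬a  //  ¬((d ∧ d) ∨ d).
      branch 2.1 (add ¬¬a):
        ○ open, literals {a=T}.
      branch 2.2 (add ¬((d ∧ d) ∨ d)):
        ¬((d ∧ d) ∨ d): α-rule — add ¬(d ∧ d), ¬d.
        ¬(d ∧ d): β-rule — branch into ¬d  //  ¬d.
          branch 2.2.1 (add ¬d):
            ○ open, literals {a=T, d=F}.
          branch 2.2.2 (add ¬d):
            ○ open, literals {a=T, d=F}.
0 branches closed, 6 open.
An open branch gives a countermodel: a=T, c=F (unmentioned atoms arbitrary); the premises hold there but the conclusion fails.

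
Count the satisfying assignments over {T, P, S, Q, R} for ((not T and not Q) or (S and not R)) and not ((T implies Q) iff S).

6

Initial set: {T (((not T and not Q) or (S and not R)) and not ((T implies Q) iff S))}.
T (((not T and not Q) or (S and not R)) and not ((T implies Q) iff S)): α-rule — add T ((not T and not Q) or (S and not R)), T not ((T implies Q) iff S).
T ((not T and not Q) or (S and not R)): β-rule — branch into T (not T and not Q)  //  T (S and not R).
  branch 1 (add T (not T and not Q)):
    T (not T and not Q): α-rule — add T not T, T not Q.
    T not ((T implies Q) iff S): β-rule — branch into T (T implies Q), F S  //  F (T implies Q), T S.
      branch 1.1 (add T (T implies Q), F S):
        T (T implies Q): β-rule — branch into F T  //  T Q.
          branch 1.1.1 (add F T):
            ○ open, literals {Q=F, S=F, T=F}.
          branch 1.1.2 (add T Q):
            × closes — contains both Q and not Q.
      branch 1.2 (add F (T implies Q), T S):
        F (T implies Q): α-rule — add T T, F Q.
        × closes — contains both T and not T.
  branch 2 (add T (S and not R)):
    T (S and not R): α-rule — add T S, T not R.
    T not ((T implies Q) iff S): β-rule — branch into T (T implies Q), F S  //  F (T implies Q), T S.
      branch 2.1 (add T (T implies Q), F S):
        × closes — contains both S and not S.
      branch 2.2 (add F (T implies Q), T S):
        F (T implies Q): α-rule — add T T, F Q.
        ○ open, literals {Q=F, R=F, S=T, T=T}.
3 branches closed, 2 open.
Each open branch fixes some atoms; the unmentioned ones are free. Counting distinct full assignments: branch {Q=F, S=F, T=F} (P, R) contributes 4 new; branch {Q=F, R=F, S=T, T=T} (P) contributes 2 new. Total: 6.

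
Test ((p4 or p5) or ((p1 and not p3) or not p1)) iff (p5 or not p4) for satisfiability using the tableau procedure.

Initial set: {(((p4 or p5) or ((p1 and not p3) or not p1)) iff (p5 or not p4))}.
(((p4 or p5) or ((p1 and not p3) or not p1)) iff (p5 or not p4)): β-rule — branch into ((p4 or p5) or ((p1 and not p3) or not p1)), (p5 or not p4)  //  not ((p4 or p5) or ((p1 and not p3) or not p1)), not (p5 or not p4).
  branch 1 (add ((p4 or p5) or ((p1 and not p3) or not p1)), (p5 or not p4)):
    ((p4 or p5) or ((p1 and not p3) or not p1)): β-rule — branch into (p4 or p5)  //  ((p1 and not p3) or not p1).
      branch 1.1 (add (p4 or p5)):
        (p5 or not p4): β-rule — branch into p5  //  not p4.
          branch 1.1.1 (add p5):
            (p4 or p5): β-rule — branch into p4  //  p5.
              branch 1.1.1.1 (add p4):
                ○ open, literals {p4=true, p5=true}.
              branch 1.1.1.2 (add p5):
                ○ open, literals {p5=true}.
          branch 1.1.2 (add not p4):
            (p4 or p5): β-rule — branch into p4  //  p5.
              branch 1.1.2.1 (add p4):
                × closes — contains both p4 and not p4.
              branch 1.1.2.2 (add p5):
                ○ open, literals {p4=false, p5=true}.
      branch 1.2 (add ((p1 and not p3) or not p1)):
        (p5 or not p4): β-rule — branch into p5  //  not p4.
          branch 1.2.1 (add p5):
            ((p1 and not p3) or not p1): β-rule — branch into (p1 and not p3)  //  not p1.
              branch 1.2.1.1 (add (p1 and not p3)):
                (p1 and not p3): α-rule — add p1, not p3.
                ○ open, literals {p1=true, p3=false, p5=true}.
              branch 1.2.1.2 (add not p1):
                ○ open, literals {p1=false, p5=true}.
          branch 1.2.2 (add not p4):
            ((p1 and not p3) or not p1): β-rule — branch into (p1 and not p3)  //  not p1.
              branch 1.2.2.1 (add (p1 and not p3)):
                (p1 and not p3): α-rule — add p1, not p3.
                ○ open, literals {p1=true, p3=false, p4=false}.
              branch 1.2.2.2 (add not p1):
                ○ open, literals {p1=false, p4=false}.
  branch 2 (add not ((p4 or p5) or ((p1 and not p3) or not p1)), not (p5 or not p4)):
    not ((p4 or p5) or ((p1 and not p3) or not p1)): α-rule — add not (p4 or p5), not ((p1 and not p3) or not p1).
    not (p5 or not p4): α-rule — add not p5, not not p4.
    not (p4 or p5): α-rule — add not p4, not p5.
    × closes — contains both p4 and not p4.
2 branches closed, 7 open.
An open branch gives a satisfying assignment: p4=true, p5=true.

Satisfiable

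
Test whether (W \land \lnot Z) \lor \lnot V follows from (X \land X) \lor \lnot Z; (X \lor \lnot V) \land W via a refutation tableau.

No

Initial set: {T ((X \land X) \lor \lnot Z); T ((X \lor \lnot V) \land W); F ((W \land \lnot Z) \lor \lnot V)}.
T ((X \lor \lnot V) \land W): α-rule — add T (X \lor \lnot V), T W.
F ((W \land \lnot Z) \lor \lnot V): α-rule — add F (W \land \lnot Z), F \lnot V.
T ((X \land X) \lor \lnot Z): β-rule — branch into T (X \land X)  //  T \lnot Z.
  branch 1 (add T (X \land X)):
    T (X \land X): α-rule — add T X, T X.
    T (X \lor \lnot V): β-rule — branch into T X  //  T \lnot V.
      branch 1.1 (add T X):
        F (W \land \lnot Z): β-rule — branch into F W  //  F \lnot Z.
          branch 1.1.1 (add F W):
            × closes — contains both W and \lnot W.
          branch 1.1.2 (add F \lnot Z):
            ○ open, literals {V=true, W=true, X=true, Z=true}.
      branch 1.2 (add T \lnot V):
        × closes — contains both V and \lnot V.
  branch 2 (add T \lnot Z):
    T (X \lor \lnot V): β-rule — branch into T X  //  T \lnot V.
      branch 2.1 (add T X):
        F (W \land \lnot Z): β-rule — branch into F W  //  F \lnot Z.
          branch 2.1.1 (add F W):
            × closes — contains both W and \lnot W.
          branch 2.1.2 (add F \lnot Z):
            × closes — contains both Z and \lnot Z.
      branch 2.2 (add T \lnot V):
        × closes — contains both V and \lnot V.
5 branches closed, 1 open.
An open branch gives a countermodel: V=true, W=true, X=true, Z=true (unmentioned atoms arbitrary); the premises hold there but the conclusion fails.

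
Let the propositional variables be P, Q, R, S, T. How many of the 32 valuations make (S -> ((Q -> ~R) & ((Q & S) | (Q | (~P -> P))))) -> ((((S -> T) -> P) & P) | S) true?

24

Initial set: {((S -> ((Q -> ~R) & ((Q & S) | (Q | (~P -> P))))) -> ((((S -> T) -> P) & P) | S))}.
((S -> ((Q -> ~R) & ((Q & S) | (Q | (~P -> P))))) -> ((((S -> T) -> P) & P) | S)): β-rule — branch into ~(S -> ((Q -> ~R) & ((Q & S) | (Q | (~P -> P)))))  //  ((((S -> T) -> P) & P) | S).
  branch 1 (add ~(S -> ((Q -> ~R) & ((Q & S) | (Q | (~P -> P)))))):
    ~(S -> ((Q -> ~R) & ((Q & S) | (Q | (~P -> P))))): α-rule — add S, ~((Q -> ~R) & ((Q & S) | (Q | (~P -> P)))).
    ~((Q -> ~R) & ((Q & S) | (Q | (~P -> P)))): β-rule — branch into ~(Q -> ~R)  //  ~((Q & S) | (Q | (~P -> P))).
      branch 1.1 (add ~(Q -> ~R)):
        ~(Q -> ~R): α-rule — add Q, ~~R.
        ○ open, literals {Q=true, R=true, S=true}.
      branch 1.2 (add ~((Q & S) | (Q | (~P -> P)))):
        ~((Q & S) | (Q | (~P -> P))): α-rule — add ~(Q & S), ~(Q | (~P -> P)).
        ~(Q | (~P -> P)): α-rule — add ~Q, ~(~P -> P).
        ~(~P -> P): α-rule — add ~P, ~P.
        ~(Q & S): β-rule — branch into ~Q  //  ~S.
          branch 1.2.1 (add ~Q):
            ○ open, literals {P=false, Q=false, S=true}.
          branch 1.2.2 (add ~S):
            × closes — contains both S and ~S.
  branch 2 (add ((((S -> T) -> P) & P) | S)):
    ((((S -> T) -> P) & P) | S): β-rule — branch into (((S -> T) -> P) & P)  //  S.
      branch 2.1 (add (((S -> T) -> P) & P)):
        (((S -> T) -> P) & P): α-rule — add ((S -> T) -> P), P.
        ((S -> T) -> P): β-rule — branch into ~(S -> T)  //  P.
          branch 2.1.1 (add ~(S -> T)):
            ~(S -> T): α-rule — add S, ~T.
            ○ open, literals {P=true, S=true, T=false}.
          branch 2.1.2 (add P):
            ○ open, literals {P=true}.
      branch 2.2 (add S):
        ○ open, literals {S=true}.
1 branch closed, 5 open.
Each open branch fixes some atoms; the unmentioned ones are free. Counting distinct full assignments: branch {Q=true, R=true, S=true} (P, T) contributes 4 new; branch {P=false, Q=false, S=true} (R, T) contributes 4 new; branch {P=true, S=true, T=false} (Q, R) contributes 3 new; branch {P=true} (Q, R, S, T) contributes 11 new; branch {S=true} (P, Q, R, T) contributes 2 new. Total: 24.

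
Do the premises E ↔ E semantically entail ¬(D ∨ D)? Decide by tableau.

Initial set: {(E ↔ E); ¬¬(D ∨ D)}.
(E ↔ E): β-rule — branch into E, E  //  ¬E, ¬E.
  branch 1 (add E, E):
    ¬¬(D ∨ D): β-rule — branch into D  //  D.
      branch 1.1 (add D):
        ○ open, literals {D=true, E=true}.
      branch 1.2 (add D):
        ○ open, literals {D=true, E=true}.
  branch 2 (add ¬E, ¬E):
    ¬¬(D ∨ D): β-rule — branch into D  //  D.
      branch 2.1 (add D):
        ○ open, literals {D=true, E=false}.
      branch 2.2 (add D):
        ○ open, literals {D=true, E=false}.
0 branches closed, 4 open.
An open branch gives a countermodel: D=true, E=true (unmentioned atoms arbitrary); the premises hold there but the conclusion fails.

No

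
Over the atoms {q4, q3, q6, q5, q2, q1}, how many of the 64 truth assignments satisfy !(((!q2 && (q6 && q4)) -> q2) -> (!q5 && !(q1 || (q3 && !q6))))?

46

Initial set: {!(((!q2 && (q6 && q4)) -> q2) -> (!q5 && !(q1 || (q3 && !q6))))}.
!(((!q2 && (q6 && q4)) -> q2) -> (!q5 && !(q1 || (q3 && !q6)))): α-rule — add ((!q2 && (q6 && q4)) -> q2), !(!q5 && !(q1 || (q3 && !q6))).
((!q2 && (q6 && q4)) -> q2): β-rule — branch into !(!q2 && (q6 && q4))  //  q2.
  branch 1 (add !(!q2 && (q6 && q4))):
    !(!q5 && !(q1 || (q3 && !q6))): β-rule — branch into !!q5  //  !!(q1 || (q3 && !q6)).
      branch 1.1 (add !!q5):
        !(!q2 && (q6 && q4)): β-rule — branch into !!q2  //  !(q6 && q4).
          branch 1.1.1 (add !!q2):
            ○ open, literals {q2=T, q5=T}.
          branch 1.1.2 (add !(q6 && q4)):
            !(q6 && q4): β-rule — branch into !q6  //  !q4.
              branch 1.1.2.1 (add !q6):
                ○ open, literals {q5=T, q6=F}.
              branch 1.1.2.2 (add !q4):
                ○ open, literals {q4=F, q5=T}.
      branch 1.2 (add !!(q1 || (q3 && !q6))):
        !(!q2 && (q6 && q4)): β-rule — branch into !!q2  //  !(q6 && q4).
          branch 1.2.1 (add !!q2):
            !!(q1 || (q3 && !q6)): β-rule — branch into q1  //  (q3 && !q6).
              branch 1.2.1.1 (add q1):
                ○ open, literals {q1=T, q2=T}.
              branch 1.2.1.2 (add (q3 && !q6)):
                (q3 && !q6): α-rule — add q3, !q6.
                ○ open, literals {q2=T, q3=T, q6=F}.
          branch 1.2.2 (add !(q6 && q4)):
            !!(q1 || (q3 && !q6)): β-rule — branch into q1  //  (q3 && !q6).
              branch 1.2.2.1 (add q1):
                !(q6 && q4): β-rule — branch into !q6  //  !q4.
                  branch 1.2.2.1.1 (add !q6):
                    ○ open, literals {q1=T, q6=F}.
                  branch 1.2.2.1.2 (add !q4):
                    ○ open, literals {q1=T, q4=F}.
              branch 1.2.2.2 (add (q3 && !q6)):
                (q3 && !q6): α-rule — add q3, !q6.
                !(q6 && q4): β-rule — branch into !q6  //  !q4.
                  branch 1.2.2.2.1 (add !q6):
                    ○ open, literals {q3=T, q6=F}.
                  branch 1.2.2.2.2 (add !q4):
                    ○ open, literals {q3=T, q4=F, q6=F}.
  branch 2 (add q2):
    !(!q5 && !(q1 || (q3 && !q6))): β-rule — branch into !!q5  //  !!(q1 || (q3 && !q6)).
      branch 2.1 (add !!q5):
        ○ open, literals {q2=T, q5=T}.
      branch 2.2 (add !!(q1 || (q3 && !q6))):
        !!(q1 || (q3 && !q6)): β-rule — branch into q1  //  (q3 && !q6).
          branch 2.2.1 (add q1):
            ○ open, literals {q1=T, q2=T}.
          branch 2.2.2 (add (q3 && !q6)):
            (q3 && !q6): α-rule — add q3, !q6.
            ○ open, literals {q2=T, q3=T, q6=F}.
0 branches closed, 12 open.
Each open branch fixes some atoms; the unmentioned ones are free. Counting distinct full assignments: branch {q2=T, q5=T} (q4, q3, q6, q1) contributes 16 new; branch {q5=T, q6=F} (q4, q3, q2, q1) contributes 8 new; branch {q4=F, q5=T} (q3, q6, q2, q1) contributes 4 new; branch {q1=T, q2=T} (q4, q3, q6, q5) contributes 8 new; branch {q2=T, q3=T, q6=F} (q4, q5, q1) contributes 2 new; branch {q1=T, q6=F} (q4, q3, q5, q2) contributes 4 new; branch {q1=T, q4=F} (q3, q6, q5, q2) contributes 2 new; branch {q3=T, q6=F} (q4, q5, q2, q1) contributes 2 new; branch {q3=T, q4=F, q6=F} (q5, q2, q1) contributes 0 new; branch {q2=T, q5=T} (q4, q3, q6, q1) contributes 0 new; branch {q1=T, q2=T} (q4, q3, q6, q5) contributes 0 new; branch {q2=T, q3=T, q6=F} (q4, q5, q1) contributes 0 new. Total: 46.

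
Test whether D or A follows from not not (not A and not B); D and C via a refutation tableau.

Yes

Initial set: {not not (not A and not B); (D and C); not (D or A)}.
not not (not A and not B): drop double negation, giving (not A and not B).
(D and C): α-rule — add D, C.
not (D or A): α-rule — add not D, not A.
× closes — contains both D and not D.
All 1 branch closes.
Every branch closed, so the premises entail the conclusion.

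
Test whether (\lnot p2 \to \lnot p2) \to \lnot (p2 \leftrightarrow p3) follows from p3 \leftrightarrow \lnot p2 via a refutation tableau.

Yes

Initial set: {(p3 \leftrightarrow \lnot p2); \lnot ((\lnot p2 \to \lnot p2) \to \lnot (p2 \leftrightarrow p3))}.
\lnot ((\lnot p2 \to \lnot p2) \to \lnot (p2 \leftrightarrow p3)): α-rule — add (\lnot p2 \to \lnot p2), \lnot \lnot (p2 \leftrightarrow p3).
(p3 \leftrightarrow \lnot p2): β-rule — branch into p3, \lnot p2  //  \lnot p3, \lnot \lnot p2.
  branch 1 (add p3, \lnot p2):
    (\lnot p2 \to \lnot p2): β-rule — branch into \lnot \lnot p2  //  \lnot p2.
      branch 1.1 (add \lnot \lnot p2):
        × closes — contains both p2 and \lnot p2.
      branch 1.2 (add \lnot p2):
        \lnot \lnot (p2 \leftrightarrow p3): β-rule — branch into p2, p3  //  \lnot p2, \lnot p3.
          branch 1.2.1 (add p2, p3):
            × closes — contains both p2 and \lnot p2.
          branch 1.2.2 (add \lnot p2, \lnot p3):
            × closes — contains both p3 and \lnot p3.
  branch 2 (add \lnot p3, \lnot \lnot p2):
    (\lnot p2 \to \lnot p2): β-rule — branch into \lnot \lnot p2  //  \lnot p2.
      branch 2.1 (add \lnot \lnot p2):
        \lnot \lnot (p2 \leftrightarrow p3): β-rule — branch into p2, p3  //  \lnot p2, \lnot p3.
          branch 2.1.1 (add p2, p3):
            × closes — contains both p3 and \lnot p3.
          branch 2.1.2 (add \lnot p2, \lnot p3):
            × closes — contains both p2 and \lnot p2.
      branch 2.2 (add \lnot p2):
        × closes — contains both p2 and \lnot p2.
All 6 branches close.
Every branch closed, so the premises entail the conclusion.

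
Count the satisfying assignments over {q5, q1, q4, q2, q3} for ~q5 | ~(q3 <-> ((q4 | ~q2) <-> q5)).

Initial set: {(~q5 | ~(q3 <-> ((q4 | ~q2) <-> q5)))}.
(~q5 | ~(q3 <-> ((q4 | ~q2) <-> q5))): β-rule — branch into ~q5  //  ~(q3 <-> ((q4 | ~q2) <-> q5)).
  branch 1 (add ~q5):
    ○ open, literals {q5=false}.
  branch 2 (add ~(q3 <-> ((q4 | ~q2) <-> q5))):
    ~(q3 <-> ((q4 | ~q2) <-> q5)): β-rule — branch into q3, ~((q4 | ~q2) <-> q5)  //  ~q3, ((q4 | ~q2) <-> q5).
      branch 2.1 (add q3, ~((q4 | ~q2) <-> q5)):
        ~((q4 | ~q2) <-> q5): β-rule — branch into (q4 | ~q2), ~q5  //  ~(q4 | ~q2), q5.
          branch 2.1.1 (add (q4 | ~q2), ~q5):
            (q4 | ~q2): β-rule — branch into q4  //  ~q2.
              branch 2.1.1.1 (add q4):
                ○ open, literals {q3=true, q4=true, q5=false}.
              branch 2.1.1.2 (add ~q2):
                ○ open, literals {q2=false, q3=true, q5=false}.
          branch 2.1.2 (add ~(q4 | ~q2), q5):
            ~(q4 | ~q2): α-rule — add ~q4, ~~q2.
            ○ open, literals {q2=true, q3=true, q4=false, q5=true}.
      branch 2.2 (add ~q3, ((q4 | ~q2) <-> q5)):
        ((q4 | ~q2) <-> q5): β-rule — branch into (q4 | ~q2), q5  //  ~(q4 | ~q2), ~q5.
          branch 2.2.1 (add (q4 | ~q2), q5):
            (q4 | ~q2): β-rule — branch into q4  //  ~q2.
              branch 2.2.1.1 (add q4):
                ○ open, literals {q3=false, q4=true, q5=true}.
              branch 2.2.1.2 (add ~q2):
                ○ open, literals {q2=false, q3=false, q5=true}.
          branch 2.2.2 (add ~(q4 | ~q2), ~q5):
            ~(q4 | ~q2): α-rule — add ~q4, ~~q2.
            ○ open, literals {q2=true, q3=false, q4=false, q5=false}.
0 branches closed, 7 open.
Each open branch fixes some atoms; the unmentioned ones are free. Counting distinct full assignments: branch {q5=false} (q1, q4, q2, q3) contributes 16 new; branch {q3=true, q4=true, q5=false} (q1, q2) contributes 0 new; branch {q2=false, q3=true, q5=false} (q1, q4) contributes 0 new; branch {q2=true, q3=true, q4=false, q5=true} (q1) contributes 2 new; branch {q3=false, q4=true, q5=true} (q1, q2) contributes 4 new; branch {q2=false, q3=false, q5=true} (q1, q4) contributes 2 new; branch {q2=true, q3=false, q4=false, q5=false} (q1) contributes 0 new. Total: 24.

24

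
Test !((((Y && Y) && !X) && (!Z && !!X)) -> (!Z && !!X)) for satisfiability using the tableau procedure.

Initial set: {!((((Y && Y) && !X) && (!Z && !!X)) -> (!Z && !!X))}.
!((((Y && Y) && !X) && (!Z && !!X)) -> (!Z && !!X)): α-rule — add (((Y && Y) && !X) && (!Z && !!X)), !(!Z && !!X).
(((Y && Y) && !X) && (!Z && !!X)): α-rule — add ((Y && Y) && !X), (!Z && !!X).
((Y && Y) && !X): α-rule — add (Y && Y), !X.
(!Z && !!X): α-rule — add !Z, !!X.
(Y && Y): α-rule — add Y, Y.
!!X: drop double negation, giving X.
× closes — contains both X and !X.
All 1 branch closes.
Every branch closed; the formula is unsatisfiable.

Unsatisfiable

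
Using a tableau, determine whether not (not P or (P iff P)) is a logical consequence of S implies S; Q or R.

No

Initial set: {T (S implies S); T (Q or R); F not (not P or (P iff P))}.
T (S implies S): β-rule — branch into F S  //  T S.
  branch 1 (add F S):
    T (Q or R): β-rule — branch into T Q  //  T R.
      branch 1.1 (add T Q):
        F not (not P or (P iff P)): β-rule — branch into T not P  //  T (P iff P).
          branch 1.1.1 (add T not P):
            ○ open, literals {P=0, Q=1, S=0}.
          branch 1.1.2 (add T (P iff P)):
            T (P iff P): β-rule — branch into T P, T P  //  F P, F P.
              branch 1.1.2.1 (add T P, T P):
                ○ open, literals {P=1, Q=1, S=0}.
              branch 1.1.2.2 (add F P, F P):
                ○ open, literals {P=0, Q=1, S=0}.
      branch 1.2 (add T R):
        F not (not P or (P iff P)): β-rule — branch into T not P  //  T (P iff P).
          branch 1.2.1 (add T not P):
            ○ open, literals {P=0, R=1, S=0}.
          branch 1.2.2 (add T (P iff P)):
            T (P iff P): β-rule — branch into T P, T P  //  F P, F P.
              branch 1.2.2.1 (add T P, T P):
                ○ open, literals {P=1, R=1, S=0}.
              branch 1.2.2.2 (add F P, F P):
                ○ open, literals {P=0, R=1, S=0}.
  branch 2 (add T S):
    T (Q or R): β-rule — branch into T Q  //  T R.
      branch 2.1 (add T Q):
        F not (not P or (P iff P)): β-rule — branch into T not P  //  T (P iff P).
          branch 2.1.1 (add T not P):
            ○ open, literals {P=0, Q=1, S=1}.
          branch 2.1.2 (add T (P iff P)):
            T (P iff P): β-rule — branch into T P, T P  //  F P, F P.
              branch 2.1.2.1 (add T P, T P):
                ○ open, literals {P=1, Q=1, S=1}.
              branch 2.1.2.2 (add F P, F P):
                ○ open, literals {P=0, Q=1, S=1}.
      branch 2.2 (add T R):
        F not (not P or (P iff P)): β-rule — branch into T not P  //  T (P iff P).
          branch 2.2.1 (add T not P):
            ○ open, literals {P=0, R=1, S=1}.
          branch 2.2.2 (add T (P iff P)):
            T (P iff P): β-rule — branch into T P, T P  //  F P, F P.
              branch 2.2.2.1 (add T P, T P):
                ○ open, literals {P=1, R=1, S=1}.
              branch 2.2.2.2 (add F P, F P):
                ○ open, literals {P=0, R=1, S=1}.
0 branches closed, 12 open.
An open branch gives a countermodel: P=0, Q=1, S=0 (unmentioned atoms arbitrary); the premises hold there but the conclusion fails.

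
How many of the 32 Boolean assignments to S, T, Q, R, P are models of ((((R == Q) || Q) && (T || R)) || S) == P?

16

Initial set: {(((((R == Q) || Q) && (T || R)) || S) == P)}.
(((((R == Q) || Q) && (T || R)) || S) == P): β-rule — branch into ((((R == Q) || Q) && (T || R)) || S), P  //  !((((R == Q) || Q) && (T || R)) || S), !P.
  branch 1 (add ((((R == Q) || Q) && (T || R)) || S), P):
    ((((R == Q) || Q) && (T || R)) || S): β-rule — branch into (((R == Q) || Q) && (T || R))  //  S.
      branch 1.1 (add (((R == Q) || Q) && (T || R))):
        (((R == Q) || Q) && (T || R)): α-rule — add ((R == Q) || Q), (T || R).
        ((R == Q) || Q): β-rule — branch into (R == Q)  //  Q.
          branch 1.1.1 (add (R == Q)):
            (T || R): β-rule — branch into T  //  R.
              branch 1.1.1.1 (add T):
                (R == Q): β-rule — branch into R, Q  //  !R, !Q.
                  branch 1.1.1.1.1 (add R, Q):
                    ○ open, literals {P=1, Q=1, R=1, T=1}.
                  branch 1.1.1.1.2 (add !R, !Q):
                    ○ open, literals {P=1, Q=0, R=0, T=1}.
              branch 1.1.1.2 (add R):
                (R == Q): β-rule — branch into R, Q  //  !R, !Q.
                  branch 1.1.1.2.1 (add R, Q):
                    ○ open, literals {P=1, Q=1, R=1}.
                  branch 1.1.1.2.2 (add !R, !Q):
                    × closes — contains both R and !R.
          branch 1.1.2 (add Q):
            (T || R): β-rule — branch into T  //  R.
              branch 1.1.2.1 (add T):
                ○ open, literals {P=1, Q=1, T=1}.
              branch 1.1.2.2 (add R):
                ○ open, literals {P=1, Q=1, R=1}.
      branch 1.2 (add S):
        ○ open, literals {P=1, S=1}.
  branch 2 (add !((((R == Q) || Q) && (T || R)) || S), !P):
    !((((R == Q) || Q) && (T || R)) || S): α-rule — add !(((R == Q) || Q) && (T || R)), !S.
    !(((R == Q) || Q) && (T || R)): β-rule — branch into !((R == Q) || Q)  //  !(T || R).
      branch 2.1 (add !((R == Q) || Q)):
        !((R == Q) || Q): α-rule — add !(R == Q), !Q.
        !(R == Q): β-rule — branch into R, !Q  //  !R, Q.
          branch 2.1.1 (add R, !Q):
            ○ open, literals {P=0, Q=0, R=1, S=0}.
          branch 2.1.2 (add !R, Q):
            × closes — contains both Q and !Q.
      branch 2.2 (add !(T || R)):
        !(T || R): α-rule — add !T, !R.
        ○ open, literals {P=0, R=0, S=0, T=0}.
2 branches closed, 8 open.
Each open branch fixes some atoms; the unmentioned ones are free. Counting distinct full assignments: branch {P=1, Q=1, R=1, T=1} (S) contributes 2 new; branch {P=1, Q=0, R=0, T=1} (S) contributes 2 new; branch {P=1, Q=1, R=1} (S, T) contributes 2 new; branch {P=1, Q=1, T=1} (S, R) contributes 2 new; branch {P=1, Q=1, R=1} (S, T) contributes 0 new; branch {P=1, S=1} (T, Q, R) contributes 4 new; branch {P=0, Q=0, R=1, S=0} (T) contributes 2 new; branch {P=0, R=0, S=0, T=0} (Q) contributes 2 new. Total: 16.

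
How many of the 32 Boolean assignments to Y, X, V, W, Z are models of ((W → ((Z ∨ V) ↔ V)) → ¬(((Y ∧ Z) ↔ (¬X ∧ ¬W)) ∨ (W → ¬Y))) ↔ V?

Initial set: {(((W → ((Z ∨ V) ↔ V)) → ¬(((Y ∧ Z) ↔ (¬X ∧ ¬W)) ∨ (W → ¬Y))) ↔ V)}.
(((W → ((Z ∨ V) ↔ V)) → ¬(((Y ∧ Z) ↔ (¬X ∧ ¬W)) ∨ (W → ¬Y))) ↔ V): β-rule — branch into ((W → ((Z ∨ V) ↔ V)) → ¬(((Y ∧ Z) ↔ (¬X ∧ ¬W)) ∨ (W → ¬Y))), V  //  ¬((W → ((Z ∨ V) ↔ V)) → ¬(((Y ∧ Z) ↔ (¬X ∧ ¬W)) ∨ (W → ¬Y))), ¬V.
  branch 1 (add ((W → ((Z ∨ V) ↔ V)) → ¬(((Y ∧ Z) ↔ (¬X ∧ ¬W)) ∨ (W → ¬Y))), V):
    ((W → ((Z ∨ V) ↔ V)) → ¬(((Y ∧ Z) ↔ (¬X ∧ ¬W)) ∨ (W → ¬Y))): β-rule — branch into ¬(W → ((Z ∨ V) ↔ V))  //  ¬(((Y ∧ Z) ↔ (¬X ∧ ¬W)) ∨ (W → ¬Y)).
      branch 1.1 (add ¬(W → ((Z ∨ V) ↔ V))):
        ¬(W → ((Z ∨ V) ↔ V)): α-rule — add W, ¬((Z ∨ V) ↔ V).
        ¬((Z ∨ V) ↔ V): β-rule — branch into (Z ∨ V), ¬V  //  ¬(Z ∨ V), V.
          branch 1.1.1 (add (Z ∨ V), ¬V):
            × closes — contains both V and ¬V.
          branch 1.1.2 (add ¬(Z ∨ V), V):
            ¬(Z ∨ V): α-rule — add ¬Z, ¬V.
            × closes — contains both V and ¬V.
      branch 1.2 (add ¬(((Y ∧ Z) ↔ (¬X ∧ ¬W)) ∨ (W → ¬Y))):
        ¬(((Y ∧ Z) ↔ (¬X ∧ ¬W)) ∨ (W → ¬Y)): α-rule — add ¬((Y ∧ Z) ↔ (¬X ∧ ¬W)), ¬(W → ¬Y).
        ¬(W → ¬Y): α-rule — add W, ¬¬Y.
        ¬((Y ∧ Z) ↔ (¬X ∧ ¬W)): β-rule — branch into (Y ∧ Z), ¬(¬X ∧ ¬W)  //  ¬(Y ∧ Z), (¬X ∧ ¬W).
          branch 1.2.1 (add (Y ∧ Z), ¬(¬X ∧ ¬W)):
            (Y ∧ Z): α-rule — add Y, Z.
            ¬(¬X ∧ ¬W): β-rule — branch into ¬¬X  //  ¬¬W.
              branch 1.2.1.1 (add ¬¬X):
                ○ open, literals {V=1, W=1, X=1, Y=1, Z=1}.
              branch 1.2.1.2 (add ¬¬W):
                ○ open, literals {V=1, W=1, Y=1, Z=1}.
          branch 1.2.2 (add ¬(Y ∧ Z), (¬X ∧ ¬W)):
            (¬X ∧ ¬W): α-rule — add ¬X, ¬W.
            × closes — contains both W and ¬W.
  branch 2 (add ¬((W → ((Z ∨ V) ↔ V)) → ¬(((Y ∧ Z) ↔ (¬X ∧ ¬W)) ∨ (W → ¬Y))), ¬V):
    ¬((W → ((Z ∨ V) ↔ V)) → ¬(((Y ∧ Z) ↔ (¬X ∧ ¬W)) ∨ (W → ¬Y))): α-rule — add (W → ((Z ∨ V) ↔ V)), ¬¬(((Y ∧ Z) ↔ (¬X ∧ ¬W)) ∨ (W → ¬Y)).
    (W → ((Z ∨ V) ↔ V)): β-rule — branch into ¬W  //  ((Z ∨ V) ↔ V).
      branch 2.1 (add ¬W):
        ¬¬(((Y ∧ Z) ↔ (¬X ∧ ¬W)) ∨ (W → ¬Y)): β-rule — branch into ((Y ∧ Z) ↔ (¬X ∧ ¬W))  //  (W → ¬Y).
          branch 2.1.1 (add ((Y ∧ Z) ↔ (¬X ∧ ¬W))):
            ((Y ∧ Z) ↔ (¬X ∧ ¬W)): β-rule — branch into (Y ∧ Z), (¬X ∧ ¬W)  //  ¬(Y ∧ Z), ¬(¬X ∧ ¬W).
              branch 2.1.1.1 (add (Y ∧ Z), (¬X ∧ ¬W)):
                (Y ∧ Z): α-rule — add Y, Z.
                (¬X ∧ ¬W): α-rule — add ¬X, ¬W.
                ○ open, literals {V=0, W=0, X=0, Y=1, Z=1}.
              branch 2.1.1.2 (add ¬(Y ∧ Z), ¬(¬X ∧ ¬W)):
                ¬(Y ∧ Z): β-rule — branch into ¬Y  //  ¬Z.
                  branch 2.1.1.2.1 (add ¬Y):
                    ¬(¬X ∧ ¬W): β-rule — branch into ¬¬X  //  ¬¬W.
                      branch 2.1.1.2.1.1 (add ¬¬X):
                        ○ open, literals {V=0, W=0, X=1, Y=0}.
                      branch 2.1.1.2.1.2 (add ¬¬W):
                        × closes — contains both W and ¬W.
                  branch 2.1.1.2.2 (add ¬Z):
                    ¬(¬X ∧ ¬W): β-rule — branch into ¬¬X  //  ¬¬W.
                      branch 2.1.1.2.2.1 (add ¬¬X):
                        ○ open, literals {V=0, W=0, X=1, Z=0}.
                      branch 2.1.1.2.2.2 (add ¬¬W):
                        × closes — contains both W and ¬W.
          branch 2.1.2 (add (W → ¬Y)):
            (W → ¬Y): β-rule — branch into ¬W  //  ¬Y.
              branch 2.1.2.1 (add ¬W):
                ○ open, literals {V=0, W=0}.
              branch 2.1.2.2 (add ¬Y):
                ○ open, literals {V=0, W=0, Y=0}.
      branch 2.2 (add ((Z ∨ V) ↔ V)):
        ¬¬(((Y ∧ Z) ↔ (¬X ∧ ¬W)) ∨ (W → ¬Y)): β-rule — branch into ((Y ∧ Z) ↔ (¬X ∧ ¬W))  //  (W → ¬Y).
          branch 2.2.1 (add ((Y ∧ Z) ↔ (¬X ∧ ¬W))):
            ((Z ∨ V) ↔ V): β-rule — branch into (Z ∨ V), V  //  ¬(Z ∨ V), ¬V.
              branch 2.2.1.1 (add (Z ∨ V), V):
                × closes — contains both V and ¬V.
              branch 2.2.1.2 (add ¬(Z ∨ V), ¬V):
                ¬(Z ∨ V): α-rule — add ¬Z, ¬V.
                ((Y ∧ Z) ↔ (¬X ∧ ¬W)): β-rule — branch into (Y ∧ Z), (¬X ∧ ¬W)  //  ¬(Y ∧ Z), ¬(¬X ∧ ¬W).
                  branch 2.2.1.2.1 (add (Y ∧ Z), (¬X ∧ ¬W)):
                    (Y ∧ Z): α-rule — add Y, Z.
                    × closes — contains both Z and ¬Z.
                  branch 2.2.1.2.2 (add ¬(Y ∧ Z), ¬(¬X ∧ ¬W)):
                    ¬(Y ∧ Z): β-rule — branch into ¬Y  //  ¬Z.
                      branch 2.2.1.2.2.1 (add ¬Y):
                        ¬(¬X ∧ ¬W): β-rule — branch into ¬¬X  //  ¬¬W.
                          branch 2.2.1.2.2.1.1 (add ¬¬X):
                            ○ open, literals {V=0, X=1, Y=0, Z=0}.
                          branch 2.2.1.2.2.1.2 (add ¬¬W):
                            ○ open, literals {V=0, W=1, Y=0, Z=0}.
                      branch 2.2.1.2.2.2 (add ¬Z):
                        ¬(¬X ∧ ¬W): β-rule — branch into ¬¬X  //  ¬¬W.
                          branch 2.2.1.2.2.2.1 (add ¬¬X):
                            ○ open, literals {V=0, X=1, Z=0}.
                          branch 2.2.1.2.2.2.2 (add ¬¬W):
                            ○ open, literals {V=0, W=1, Z=0}.
          branch 2.2.2 (add (W → ¬Y)):
            ((Z ∨ V) ↔ V): β-rule — branch into (Z ∨ V), V  //  ¬(Z ∨ V), ¬V.
              branch 2.2.2.1 (add (Z ∨ V), V):
                × closes — contains both V and ¬V.
              branch 2.2.2.2 (add ¬(Z ∨ V), ¬V):
                ¬(Z ∨ V): α-rule — add ¬Z, ¬V.
                (W → ¬Y): β-rule — branch into ¬W  //  ¬Y.
                  branch 2.2.2.2.1 (add ¬W):
                    ○ open, literals {V=0, W=0, Z=0}.
                  branch 2.2.2.2.2 (add ¬Y):
                    ○ open, literals {V=0, Y=0, Z=0}.
8 branches closed, 13 open.
Each open branch fixes some atoms; the unmentioned ones are free. Counting distinct full assignments: branch {V=1, W=1, X=1, Y=1, Z=1} (none free) contributes 1 new; branch {V=1, W=1, Y=1, Z=1} (X) contributes 1 new; branch {V=0, W=0, X=0, Y=1, Z=1} (none free) contributes 1 new; branch {V=0, W=0, X=1, Y=0} (Z) contributes 2 new; branch {V=0, W=0, X=1, Z=0} (Y) contributes 1 new; branch {V=0, W=0} (Y, X, Z) contributes 4 new; branch {V=0, W=0, Y=0} (X, Z) contributes 0 new; branch {V=0, X=1, Y=0, Z=0} (W) contributes 1 new; branch {V=0, W=1, Y=0, Z=0} (X) contributes 1 new; branch {V=0, X=1, Z=0} (Y, W) contributes 1 new; branch {V=0, W=1, Z=0} (Y, X) contributes 1 new; branch {V=0, W=0, Z=0} (Y, X) contributes 0 new; branch {V=0, Y=0, Z=0} (X, W) contributes 0 new. Total: 14.

14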